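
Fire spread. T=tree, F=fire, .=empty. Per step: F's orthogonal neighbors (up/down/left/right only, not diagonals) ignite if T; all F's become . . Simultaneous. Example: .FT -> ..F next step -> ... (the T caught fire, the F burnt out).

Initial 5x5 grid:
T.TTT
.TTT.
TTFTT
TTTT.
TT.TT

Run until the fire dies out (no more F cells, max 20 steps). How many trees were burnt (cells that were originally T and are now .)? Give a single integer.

Step 1: +4 fires, +1 burnt (F count now 4)
Step 2: +7 fires, +4 burnt (F count now 7)
Step 3: +4 fires, +7 burnt (F count now 4)
Step 4: +3 fires, +4 burnt (F count now 3)
Step 5: +0 fires, +3 burnt (F count now 0)
Fire out after step 5
Initially T: 19, now '.': 24
Total burnt (originally-T cells now '.'): 18

Answer: 18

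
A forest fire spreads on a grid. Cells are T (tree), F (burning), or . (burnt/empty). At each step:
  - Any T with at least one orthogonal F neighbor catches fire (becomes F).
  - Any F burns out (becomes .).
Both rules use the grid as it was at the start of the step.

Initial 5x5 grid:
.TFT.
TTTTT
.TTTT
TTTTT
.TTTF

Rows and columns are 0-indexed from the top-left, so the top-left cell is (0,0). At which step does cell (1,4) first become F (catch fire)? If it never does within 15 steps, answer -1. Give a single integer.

Step 1: cell (1,4)='T' (+5 fires, +2 burnt)
Step 2: cell (1,4)='T' (+6 fires, +5 burnt)
Step 3: cell (1,4)='F' (+6 fires, +6 burnt)
  -> target ignites at step 3
Step 4: cell (1,4)='.' (+1 fires, +6 burnt)
Step 5: cell (1,4)='.' (+1 fires, +1 burnt)
Step 6: cell (1,4)='.' (+0 fires, +1 burnt)
  fire out at step 6

3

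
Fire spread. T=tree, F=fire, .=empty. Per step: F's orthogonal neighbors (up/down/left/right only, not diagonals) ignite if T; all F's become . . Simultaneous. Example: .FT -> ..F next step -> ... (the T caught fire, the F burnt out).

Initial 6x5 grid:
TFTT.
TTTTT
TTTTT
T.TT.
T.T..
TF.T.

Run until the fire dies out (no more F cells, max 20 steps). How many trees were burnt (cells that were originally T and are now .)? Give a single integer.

Step 1: +4 fires, +2 burnt (F count now 4)
Step 2: +5 fires, +4 burnt (F count now 5)
Step 3: +4 fires, +5 burnt (F count now 4)
Step 4: +3 fires, +4 burnt (F count now 3)
Step 5: +3 fires, +3 burnt (F count now 3)
Step 6: +0 fires, +3 burnt (F count now 0)
Fire out after step 6
Initially T: 20, now '.': 29
Total burnt (originally-T cells now '.'): 19

Answer: 19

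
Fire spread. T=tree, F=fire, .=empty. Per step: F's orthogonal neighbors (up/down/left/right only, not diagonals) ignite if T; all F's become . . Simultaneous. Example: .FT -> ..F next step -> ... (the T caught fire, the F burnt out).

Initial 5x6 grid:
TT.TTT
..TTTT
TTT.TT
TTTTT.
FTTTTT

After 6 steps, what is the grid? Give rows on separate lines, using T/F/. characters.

Step 1: 2 trees catch fire, 1 burn out
  TT.TTT
  ..TTTT
  TTT.TT
  FTTTT.
  .FTTTT
Step 2: 3 trees catch fire, 2 burn out
  TT.TTT
  ..TTTT
  FTT.TT
  .FTTT.
  ..FTTT
Step 3: 3 trees catch fire, 3 burn out
  TT.TTT
  ..TTTT
  .FT.TT
  ..FTT.
  ...FTT
Step 4: 3 trees catch fire, 3 burn out
  TT.TTT
  ..TTTT
  ..F.TT
  ...FT.
  ....FT
Step 5: 3 trees catch fire, 3 burn out
  TT.TTT
  ..FTTT
  ....TT
  ....F.
  .....F
Step 6: 2 trees catch fire, 3 burn out
  TT.TTT
  ...FTT
  ....FT
  ......
  ......

TT.TTT
...FTT
....FT
......
......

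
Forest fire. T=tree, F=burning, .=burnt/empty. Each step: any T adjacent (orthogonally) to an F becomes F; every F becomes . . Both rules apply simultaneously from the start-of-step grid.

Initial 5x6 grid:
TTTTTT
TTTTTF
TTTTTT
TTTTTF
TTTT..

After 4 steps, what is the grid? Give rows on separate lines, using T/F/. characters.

Step 1: 4 trees catch fire, 2 burn out
  TTTTTF
  TTTTF.
  TTTTTF
  TTTTF.
  TTTT..
Step 2: 4 trees catch fire, 4 burn out
  TTTTF.
  TTTF..
  TTTTF.
  TTTF..
  TTTT..
Step 3: 5 trees catch fire, 4 burn out
  TTTF..
  TTF...
  TTTF..
  TTF...
  TTTF..
Step 4: 5 trees catch fire, 5 burn out
  TTF...
  TF....
  TTF...
  TF....
  TTF...

TTF...
TF....
TTF...
TF....
TTF...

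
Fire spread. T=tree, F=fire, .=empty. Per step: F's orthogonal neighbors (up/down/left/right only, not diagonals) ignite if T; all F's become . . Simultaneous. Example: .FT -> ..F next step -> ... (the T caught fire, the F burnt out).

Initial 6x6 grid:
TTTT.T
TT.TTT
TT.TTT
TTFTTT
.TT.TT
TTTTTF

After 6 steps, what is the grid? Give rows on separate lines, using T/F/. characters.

Step 1: 5 trees catch fire, 2 burn out
  TTTT.T
  TT.TTT
  TT.TTT
  TF.FTT
  .TF.TF
  TTTTF.
Step 2: 9 trees catch fire, 5 burn out
  TTTT.T
  TT.TTT
  TF.FTT
  F...FF
  .F..F.
  TTFF..
Step 3: 6 trees catch fire, 9 burn out
  TTTT.T
  TF.FTT
  F...FF
  ......
  ......
  TF....
Step 4: 6 trees catch fire, 6 burn out
  TFTF.T
  F...FF
  ......
  ......
  ......
  F.....
Step 5: 3 trees catch fire, 6 burn out
  F.F..F
  ......
  ......
  ......
  ......
  ......
Step 6: 0 trees catch fire, 3 burn out
  ......
  ......
  ......
  ......
  ......
  ......

......
......
......
......
......
......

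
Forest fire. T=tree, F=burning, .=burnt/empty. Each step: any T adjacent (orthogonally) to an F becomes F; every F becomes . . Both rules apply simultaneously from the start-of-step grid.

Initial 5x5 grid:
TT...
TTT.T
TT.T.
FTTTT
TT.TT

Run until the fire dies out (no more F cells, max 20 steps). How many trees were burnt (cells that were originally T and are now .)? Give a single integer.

Step 1: +3 fires, +1 burnt (F count now 3)
Step 2: +4 fires, +3 burnt (F count now 4)
Step 3: +3 fires, +4 burnt (F count now 3)
Step 4: +5 fires, +3 burnt (F count now 5)
Step 5: +1 fires, +5 burnt (F count now 1)
Step 6: +0 fires, +1 burnt (F count now 0)
Fire out after step 6
Initially T: 17, now '.': 24
Total burnt (originally-T cells now '.'): 16

Answer: 16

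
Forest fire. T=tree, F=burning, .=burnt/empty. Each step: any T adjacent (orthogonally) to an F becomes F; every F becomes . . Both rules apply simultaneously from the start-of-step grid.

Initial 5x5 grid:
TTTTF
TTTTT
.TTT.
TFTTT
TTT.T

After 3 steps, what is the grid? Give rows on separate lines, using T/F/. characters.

Step 1: 6 trees catch fire, 2 burn out
  TTTF.
  TTTTF
  .FTT.
  F.FTT
  TFT.T
Step 2: 7 trees catch fire, 6 burn out
  TTF..
  TFTF.
  ..FT.
  ...FT
  F.F.T
Step 3: 5 trees catch fire, 7 burn out
  TF...
  F.F..
  ...F.
  ....F
  ....T

TF...
F.F..
...F.
....F
....T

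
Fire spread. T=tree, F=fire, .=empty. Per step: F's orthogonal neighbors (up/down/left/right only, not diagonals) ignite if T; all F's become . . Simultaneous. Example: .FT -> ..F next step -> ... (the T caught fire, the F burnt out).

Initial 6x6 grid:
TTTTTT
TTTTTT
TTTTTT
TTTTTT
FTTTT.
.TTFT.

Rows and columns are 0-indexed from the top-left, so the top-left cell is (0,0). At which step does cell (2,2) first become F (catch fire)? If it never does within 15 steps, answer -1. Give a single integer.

Step 1: cell (2,2)='T' (+5 fires, +2 burnt)
Step 2: cell (2,2)='T' (+6 fires, +5 burnt)
Step 3: cell (2,2)='T' (+5 fires, +6 burnt)
Step 4: cell (2,2)='F' (+6 fires, +5 burnt)
  -> target ignites at step 4
Step 5: cell (2,2)='.' (+5 fires, +6 burnt)
Step 6: cell (2,2)='.' (+3 fires, +5 burnt)
Step 7: cell (2,2)='.' (+1 fires, +3 burnt)
Step 8: cell (2,2)='.' (+0 fires, +1 burnt)
  fire out at step 8

4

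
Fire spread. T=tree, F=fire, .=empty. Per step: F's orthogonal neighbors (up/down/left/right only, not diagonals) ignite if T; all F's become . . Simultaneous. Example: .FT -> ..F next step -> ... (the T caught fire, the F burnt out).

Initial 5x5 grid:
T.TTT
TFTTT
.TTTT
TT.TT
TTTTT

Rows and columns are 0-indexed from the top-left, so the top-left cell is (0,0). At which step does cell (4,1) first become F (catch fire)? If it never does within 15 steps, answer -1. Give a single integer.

Step 1: cell (4,1)='T' (+3 fires, +1 burnt)
Step 2: cell (4,1)='T' (+5 fires, +3 burnt)
Step 3: cell (4,1)='F' (+5 fires, +5 burnt)
  -> target ignites at step 3
Step 4: cell (4,1)='.' (+5 fires, +5 burnt)
Step 5: cell (4,1)='.' (+2 fires, +5 burnt)
Step 6: cell (4,1)='.' (+1 fires, +2 burnt)
Step 7: cell (4,1)='.' (+0 fires, +1 burnt)
  fire out at step 7

3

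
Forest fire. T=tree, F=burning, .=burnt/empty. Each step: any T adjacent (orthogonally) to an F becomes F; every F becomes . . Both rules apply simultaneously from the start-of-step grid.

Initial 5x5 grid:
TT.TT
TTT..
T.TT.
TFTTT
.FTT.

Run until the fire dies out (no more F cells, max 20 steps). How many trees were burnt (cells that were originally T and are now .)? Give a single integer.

Answer: 14

Derivation:
Step 1: +3 fires, +2 burnt (F count now 3)
Step 2: +4 fires, +3 burnt (F count now 4)
Step 3: +4 fires, +4 burnt (F count now 4)
Step 4: +2 fires, +4 burnt (F count now 2)
Step 5: +1 fires, +2 burnt (F count now 1)
Step 6: +0 fires, +1 burnt (F count now 0)
Fire out after step 6
Initially T: 16, now '.': 23
Total burnt (originally-T cells now '.'): 14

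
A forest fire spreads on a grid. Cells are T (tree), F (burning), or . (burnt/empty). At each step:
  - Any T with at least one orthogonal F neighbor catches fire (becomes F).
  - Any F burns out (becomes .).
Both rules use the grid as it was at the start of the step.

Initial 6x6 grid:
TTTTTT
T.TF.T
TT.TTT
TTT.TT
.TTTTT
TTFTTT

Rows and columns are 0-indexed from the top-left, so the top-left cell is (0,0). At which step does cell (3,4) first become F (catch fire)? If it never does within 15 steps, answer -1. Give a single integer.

Step 1: cell (3,4)='T' (+6 fires, +2 burnt)
Step 2: cell (3,4)='T' (+8 fires, +6 burnt)
Step 3: cell (3,4)='F' (+7 fires, +8 burnt)
  -> target ignites at step 3
Step 4: cell (3,4)='.' (+6 fires, +7 burnt)
Step 5: cell (3,4)='.' (+2 fires, +6 burnt)
Step 6: cell (3,4)='.' (+0 fires, +2 burnt)
  fire out at step 6

3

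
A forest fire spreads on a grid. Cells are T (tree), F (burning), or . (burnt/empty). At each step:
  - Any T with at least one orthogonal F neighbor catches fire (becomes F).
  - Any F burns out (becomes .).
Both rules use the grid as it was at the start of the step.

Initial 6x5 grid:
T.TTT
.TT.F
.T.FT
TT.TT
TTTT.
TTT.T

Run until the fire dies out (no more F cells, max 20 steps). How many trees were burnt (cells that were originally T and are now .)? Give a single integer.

Answer: 18

Derivation:
Step 1: +3 fires, +2 burnt (F count now 3)
Step 2: +3 fires, +3 burnt (F count now 3)
Step 3: +2 fires, +3 burnt (F count now 2)
Step 4: +3 fires, +2 burnt (F count now 3)
Step 5: +4 fires, +3 burnt (F count now 4)
Step 6: +3 fires, +4 burnt (F count now 3)
Step 7: +0 fires, +3 burnt (F count now 0)
Fire out after step 7
Initially T: 20, now '.': 28
Total burnt (originally-T cells now '.'): 18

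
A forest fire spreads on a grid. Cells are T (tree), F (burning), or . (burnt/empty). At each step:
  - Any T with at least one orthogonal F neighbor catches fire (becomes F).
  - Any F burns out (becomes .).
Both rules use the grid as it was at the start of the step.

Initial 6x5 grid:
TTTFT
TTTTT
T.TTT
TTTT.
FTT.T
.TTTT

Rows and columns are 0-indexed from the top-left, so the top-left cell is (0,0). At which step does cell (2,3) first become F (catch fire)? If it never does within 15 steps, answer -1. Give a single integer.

Step 1: cell (2,3)='T' (+5 fires, +2 burnt)
Step 2: cell (2,3)='F' (+8 fires, +5 burnt)
  -> target ignites at step 2
Step 3: cell (2,3)='.' (+8 fires, +8 burnt)
Step 4: cell (2,3)='.' (+1 fires, +8 burnt)
Step 5: cell (2,3)='.' (+1 fires, +1 burnt)
Step 6: cell (2,3)='.' (+1 fires, +1 burnt)
Step 7: cell (2,3)='.' (+0 fires, +1 burnt)
  fire out at step 7

2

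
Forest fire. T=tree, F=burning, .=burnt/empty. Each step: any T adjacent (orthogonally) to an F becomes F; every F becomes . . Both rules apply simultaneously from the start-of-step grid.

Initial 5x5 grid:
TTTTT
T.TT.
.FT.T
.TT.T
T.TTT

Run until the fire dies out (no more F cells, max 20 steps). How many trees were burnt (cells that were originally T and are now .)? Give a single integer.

Step 1: +2 fires, +1 burnt (F count now 2)
Step 2: +2 fires, +2 burnt (F count now 2)
Step 3: +3 fires, +2 burnt (F count now 3)
Step 4: +3 fires, +3 burnt (F count now 3)
Step 5: +3 fires, +3 burnt (F count now 3)
Step 6: +2 fires, +3 burnt (F count now 2)
Step 7: +1 fires, +2 burnt (F count now 1)
Step 8: +0 fires, +1 burnt (F count now 0)
Fire out after step 8
Initially T: 17, now '.': 24
Total burnt (originally-T cells now '.'): 16

Answer: 16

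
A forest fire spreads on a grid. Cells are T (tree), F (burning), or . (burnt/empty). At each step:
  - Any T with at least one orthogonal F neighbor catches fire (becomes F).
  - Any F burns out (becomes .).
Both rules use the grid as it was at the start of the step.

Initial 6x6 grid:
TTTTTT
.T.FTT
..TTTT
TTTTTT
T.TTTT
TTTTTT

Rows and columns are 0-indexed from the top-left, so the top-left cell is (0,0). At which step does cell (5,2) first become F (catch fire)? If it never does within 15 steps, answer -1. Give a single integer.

Step 1: cell (5,2)='T' (+3 fires, +1 burnt)
Step 2: cell (5,2)='T' (+6 fires, +3 burnt)
Step 3: cell (5,2)='T' (+6 fires, +6 burnt)
Step 4: cell (5,2)='T' (+7 fires, +6 burnt)
Step 5: cell (5,2)='F' (+4 fires, +7 burnt)
  -> target ignites at step 5
Step 6: cell (5,2)='.' (+3 fires, +4 burnt)
Step 7: cell (5,2)='.' (+1 fires, +3 burnt)
Step 8: cell (5,2)='.' (+0 fires, +1 burnt)
  fire out at step 8

5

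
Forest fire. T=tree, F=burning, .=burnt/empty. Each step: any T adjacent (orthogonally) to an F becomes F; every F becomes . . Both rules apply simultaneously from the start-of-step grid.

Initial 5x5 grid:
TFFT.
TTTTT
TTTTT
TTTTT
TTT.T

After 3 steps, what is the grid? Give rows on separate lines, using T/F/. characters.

Step 1: 4 trees catch fire, 2 burn out
  F..F.
  TFFTT
  TTTTT
  TTTTT
  TTT.T
Step 2: 4 trees catch fire, 4 burn out
  .....
  F..FT
  TFFTT
  TTTTT
  TTT.T
Step 3: 5 trees catch fire, 4 burn out
  .....
  ....F
  F..FT
  TFFTT
  TTT.T

.....
....F
F..FT
TFFTT
TTT.T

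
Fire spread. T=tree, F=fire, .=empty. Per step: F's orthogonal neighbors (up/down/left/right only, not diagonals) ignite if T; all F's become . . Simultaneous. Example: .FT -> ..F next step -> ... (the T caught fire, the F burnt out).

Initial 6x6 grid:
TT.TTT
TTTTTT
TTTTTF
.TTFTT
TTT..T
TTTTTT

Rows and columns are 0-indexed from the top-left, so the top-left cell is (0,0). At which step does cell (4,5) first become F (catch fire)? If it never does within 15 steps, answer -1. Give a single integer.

Step 1: cell (4,5)='T' (+6 fires, +2 burnt)
Step 2: cell (4,5)='F' (+7 fires, +6 burnt)
  -> target ignites at step 2
Step 3: cell (4,5)='.' (+7 fires, +7 burnt)
Step 4: cell (4,5)='.' (+6 fires, +7 burnt)
Step 5: cell (4,5)='.' (+3 fires, +6 burnt)
Step 6: cell (4,5)='.' (+1 fires, +3 burnt)
Step 7: cell (4,5)='.' (+0 fires, +1 burnt)
  fire out at step 7

2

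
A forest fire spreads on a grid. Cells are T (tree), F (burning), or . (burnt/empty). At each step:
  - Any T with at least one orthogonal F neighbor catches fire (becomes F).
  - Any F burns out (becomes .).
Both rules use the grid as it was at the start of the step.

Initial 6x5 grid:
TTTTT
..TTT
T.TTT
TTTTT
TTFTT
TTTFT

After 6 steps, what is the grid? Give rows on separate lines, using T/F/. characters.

Step 1: 5 trees catch fire, 2 burn out
  TTTTT
  ..TTT
  T.TTT
  TTFTT
  TF.FT
  TTF.F
Step 2: 6 trees catch fire, 5 burn out
  TTTTT
  ..TTT
  T.FTT
  TF.FT
  F...F
  TF...
Step 3: 5 trees catch fire, 6 burn out
  TTTTT
  ..FTT
  T..FT
  F...F
  .....
  F....
Step 4: 4 trees catch fire, 5 burn out
  TTFTT
  ...FT
  F...F
  .....
  .....
  .....
Step 5: 3 trees catch fire, 4 burn out
  TF.FT
  ....F
  .....
  .....
  .....
  .....
Step 6: 2 trees catch fire, 3 burn out
  F...F
  .....
  .....
  .....
  .....
  .....

F...F
.....
.....
.....
.....
.....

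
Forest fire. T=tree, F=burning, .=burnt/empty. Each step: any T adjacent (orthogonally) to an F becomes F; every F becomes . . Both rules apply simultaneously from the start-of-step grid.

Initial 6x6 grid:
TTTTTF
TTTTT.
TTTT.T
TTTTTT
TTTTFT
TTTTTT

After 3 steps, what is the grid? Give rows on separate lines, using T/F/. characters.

Step 1: 5 trees catch fire, 2 burn out
  TTTTF.
  TTTTT.
  TTTT.T
  TTTTFT
  TTTF.F
  TTTTFT
Step 2: 7 trees catch fire, 5 burn out
  TTTF..
  TTTTF.
  TTTT.T
  TTTF.F
  TTF...
  TTTF.F
Step 3: 7 trees catch fire, 7 burn out
  TTF...
  TTTF..
  TTTF.F
  TTF...
  TF....
  TTF...

TTF...
TTTF..
TTTF.F
TTF...
TF....
TTF...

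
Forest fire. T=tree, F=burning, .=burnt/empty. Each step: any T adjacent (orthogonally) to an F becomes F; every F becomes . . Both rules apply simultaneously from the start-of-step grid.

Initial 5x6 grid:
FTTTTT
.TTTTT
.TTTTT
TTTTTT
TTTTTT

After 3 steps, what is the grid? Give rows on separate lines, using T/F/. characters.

Step 1: 1 trees catch fire, 1 burn out
  .FTTTT
  .TTTTT
  .TTTTT
  TTTTTT
  TTTTTT
Step 2: 2 trees catch fire, 1 burn out
  ..FTTT
  .FTTTT
  .TTTTT
  TTTTTT
  TTTTTT
Step 3: 3 trees catch fire, 2 burn out
  ...FTT
  ..FTTT
  .FTTTT
  TTTTTT
  TTTTTT

...FTT
..FTTT
.FTTTT
TTTTTT
TTTTTT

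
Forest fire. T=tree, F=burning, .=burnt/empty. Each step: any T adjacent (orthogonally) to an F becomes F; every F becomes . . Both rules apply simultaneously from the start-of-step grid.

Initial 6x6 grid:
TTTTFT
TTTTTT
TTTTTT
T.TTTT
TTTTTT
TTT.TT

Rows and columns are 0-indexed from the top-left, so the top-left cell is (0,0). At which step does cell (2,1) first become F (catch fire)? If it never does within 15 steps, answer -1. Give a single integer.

Step 1: cell (2,1)='T' (+3 fires, +1 burnt)
Step 2: cell (2,1)='T' (+4 fires, +3 burnt)
Step 3: cell (2,1)='T' (+5 fires, +4 burnt)
Step 4: cell (2,1)='T' (+6 fires, +5 burnt)
Step 5: cell (2,1)='F' (+6 fires, +6 burnt)
  -> target ignites at step 5
Step 6: cell (2,1)='.' (+3 fires, +6 burnt)
Step 7: cell (2,1)='.' (+3 fires, +3 burnt)
Step 8: cell (2,1)='.' (+2 fires, +3 burnt)
Step 9: cell (2,1)='.' (+1 fires, +2 burnt)
Step 10: cell (2,1)='.' (+0 fires, +1 burnt)
  fire out at step 10

5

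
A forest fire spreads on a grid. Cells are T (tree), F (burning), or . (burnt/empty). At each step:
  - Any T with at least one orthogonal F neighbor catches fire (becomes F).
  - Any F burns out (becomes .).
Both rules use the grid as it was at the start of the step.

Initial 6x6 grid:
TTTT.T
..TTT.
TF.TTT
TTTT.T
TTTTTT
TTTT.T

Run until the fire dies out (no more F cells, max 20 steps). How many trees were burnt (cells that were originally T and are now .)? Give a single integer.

Answer: 27

Derivation:
Step 1: +2 fires, +1 burnt (F count now 2)
Step 2: +3 fires, +2 burnt (F count now 3)
Step 3: +4 fires, +3 burnt (F count now 4)
Step 4: +4 fires, +4 burnt (F count now 4)
Step 5: +4 fires, +4 burnt (F count now 4)
Step 6: +5 fires, +4 burnt (F count now 5)
Step 7: +3 fires, +5 burnt (F count now 3)
Step 8: +1 fires, +3 burnt (F count now 1)
Step 9: +1 fires, +1 burnt (F count now 1)
Step 10: +0 fires, +1 burnt (F count now 0)
Fire out after step 10
Initially T: 28, now '.': 35
Total burnt (originally-T cells now '.'): 27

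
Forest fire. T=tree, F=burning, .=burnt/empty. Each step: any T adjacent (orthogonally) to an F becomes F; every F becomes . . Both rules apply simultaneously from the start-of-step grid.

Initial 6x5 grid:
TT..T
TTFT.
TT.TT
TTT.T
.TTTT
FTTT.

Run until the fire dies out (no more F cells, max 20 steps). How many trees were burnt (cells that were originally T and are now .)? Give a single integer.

Step 1: +3 fires, +2 burnt (F count now 3)
Step 2: +6 fires, +3 burnt (F count now 6)
Step 3: +6 fires, +6 burnt (F count now 6)
Step 4: +4 fires, +6 burnt (F count now 4)
Step 5: +1 fires, +4 burnt (F count now 1)
Step 6: +0 fires, +1 burnt (F count now 0)
Fire out after step 6
Initially T: 21, now '.': 29
Total burnt (originally-T cells now '.'): 20

Answer: 20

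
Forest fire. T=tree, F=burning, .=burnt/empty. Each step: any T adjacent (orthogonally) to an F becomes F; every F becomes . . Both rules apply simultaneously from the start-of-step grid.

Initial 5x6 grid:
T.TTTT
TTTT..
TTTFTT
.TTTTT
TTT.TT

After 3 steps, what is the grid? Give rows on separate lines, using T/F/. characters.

Step 1: 4 trees catch fire, 1 burn out
  T.TTTT
  TTTF..
  TTF.FT
  .TTFTT
  TTT.TT
Step 2: 6 trees catch fire, 4 burn out
  T.TFTT
  TTF...
  TF...F
  .TF.FT
  TTT.TT
Step 3: 8 trees catch fire, 6 burn out
  T.F.FT
  TF....
  F.....
  .F...F
  TTF.FT

T.F.FT
TF....
F.....
.F...F
TTF.FT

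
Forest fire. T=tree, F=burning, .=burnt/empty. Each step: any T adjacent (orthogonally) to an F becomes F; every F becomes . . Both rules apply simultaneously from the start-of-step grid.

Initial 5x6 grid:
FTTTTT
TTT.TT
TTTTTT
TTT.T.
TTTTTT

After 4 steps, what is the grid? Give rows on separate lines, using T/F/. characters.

Step 1: 2 trees catch fire, 1 burn out
  .FTTTT
  FTT.TT
  TTTTTT
  TTT.T.
  TTTTTT
Step 2: 3 trees catch fire, 2 burn out
  ..FTTT
  .FT.TT
  FTTTTT
  TTT.T.
  TTTTTT
Step 3: 4 trees catch fire, 3 burn out
  ...FTT
  ..F.TT
  .FTTTT
  FTT.T.
  TTTTTT
Step 4: 4 trees catch fire, 4 burn out
  ....FT
  ....TT
  ..FTTT
  .FT.T.
  FTTTTT

....FT
....TT
..FTTT
.FT.T.
FTTTTT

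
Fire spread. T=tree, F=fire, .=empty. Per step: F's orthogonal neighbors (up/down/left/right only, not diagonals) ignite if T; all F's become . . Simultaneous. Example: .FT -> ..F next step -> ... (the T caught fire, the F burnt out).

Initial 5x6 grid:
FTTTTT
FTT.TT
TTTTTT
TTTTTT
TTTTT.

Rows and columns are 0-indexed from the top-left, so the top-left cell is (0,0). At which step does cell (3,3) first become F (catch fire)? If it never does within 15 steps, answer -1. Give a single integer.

Step 1: cell (3,3)='T' (+3 fires, +2 burnt)
Step 2: cell (3,3)='T' (+4 fires, +3 burnt)
Step 3: cell (3,3)='T' (+4 fires, +4 burnt)
Step 4: cell (3,3)='T' (+4 fires, +4 burnt)
Step 5: cell (3,3)='F' (+5 fires, +4 burnt)
  -> target ignites at step 5
Step 6: cell (3,3)='.' (+4 fires, +5 burnt)
Step 7: cell (3,3)='.' (+2 fires, +4 burnt)
Step 8: cell (3,3)='.' (+0 fires, +2 burnt)
  fire out at step 8

5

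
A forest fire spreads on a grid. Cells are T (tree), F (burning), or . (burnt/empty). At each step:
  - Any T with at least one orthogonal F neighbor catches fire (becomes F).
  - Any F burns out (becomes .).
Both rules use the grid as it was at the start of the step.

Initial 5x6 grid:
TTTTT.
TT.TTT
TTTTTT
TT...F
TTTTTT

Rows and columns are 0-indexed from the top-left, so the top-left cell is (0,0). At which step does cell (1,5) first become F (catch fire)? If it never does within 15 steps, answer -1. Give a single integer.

Step 1: cell (1,5)='T' (+2 fires, +1 burnt)
Step 2: cell (1,5)='F' (+3 fires, +2 burnt)
  -> target ignites at step 2
Step 3: cell (1,5)='.' (+3 fires, +3 burnt)
Step 4: cell (1,5)='.' (+4 fires, +3 burnt)
Step 5: cell (1,5)='.' (+3 fires, +4 burnt)
Step 6: cell (1,5)='.' (+5 fires, +3 burnt)
Step 7: cell (1,5)='.' (+3 fires, +5 burnt)
Step 8: cell (1,5)='.' (+1 fires, +3 burnt)
Step 9: cell (1,5)='.' (+0 fires, +1 burnt)
  fire out at step 9

2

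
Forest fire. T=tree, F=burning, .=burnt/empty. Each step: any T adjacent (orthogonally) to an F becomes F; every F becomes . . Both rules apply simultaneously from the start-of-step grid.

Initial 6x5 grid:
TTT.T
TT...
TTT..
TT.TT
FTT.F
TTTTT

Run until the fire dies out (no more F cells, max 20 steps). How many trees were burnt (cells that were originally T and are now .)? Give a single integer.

Step 1: +5 fires, +2 burnt (F count now 5)
Step 2: +6 fires, +5 burnt (F count now 6)
Step 3: +3 fires, +6 burnt (F count now 3)
Step 4: +3 fires, +3 burnt (F count now 3)
Step 5: +1 fires, +3 burnt (F count now 1)
Step 6: +1 fires, +1 burnt (F count now 1)
Step 7: +0 fires, +1 burnt (F count now 0)
Fire out after step 7
Initially T: 20, now '.': 29
Total burnt (originally-T cells now '.'): 19

Answer: 19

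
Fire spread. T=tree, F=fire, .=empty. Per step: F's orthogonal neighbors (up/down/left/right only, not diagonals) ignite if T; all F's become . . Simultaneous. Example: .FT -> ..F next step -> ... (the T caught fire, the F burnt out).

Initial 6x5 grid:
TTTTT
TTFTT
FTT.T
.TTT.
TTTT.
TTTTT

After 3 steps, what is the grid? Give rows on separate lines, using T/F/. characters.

Step 1: 6 trees catch fire, 2 burn out
  TTFTT
  FF.FT
  .FF.T
  .TTT.
  TTTT.
  TTTTT
Step 2: 6 trees catch fire, 6 burn out
  FF.FT
  ....F
  ....T
  .FFT.
  TTTT.
  TTTTT
Step 3: 5 trees catch fire, 6 burn out
  ....F
  .....
  ....F
  ...F.
  TFFT.
  TTTTT

....F
.....
....F
...F.
TFFT.
TTTTT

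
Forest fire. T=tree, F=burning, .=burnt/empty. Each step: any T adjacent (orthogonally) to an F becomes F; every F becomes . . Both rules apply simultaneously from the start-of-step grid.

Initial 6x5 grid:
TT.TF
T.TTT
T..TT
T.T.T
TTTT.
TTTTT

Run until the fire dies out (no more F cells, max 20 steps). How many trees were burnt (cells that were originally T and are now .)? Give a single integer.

Answer: 7

Derivation:
Step 1: +2 fires, +1 burnt (F count now 2)
Step 2: +2 fires, +2 burnt (F count now 2)
Step 3: +3 fires, +2 burnt (F count now 3)
Step 4: +0 fires, +3 burnt (F count now 0)
Fire out after step 4
Initially T: 22, now '.': 15
Total burnt (originally-T cells now '.'): 7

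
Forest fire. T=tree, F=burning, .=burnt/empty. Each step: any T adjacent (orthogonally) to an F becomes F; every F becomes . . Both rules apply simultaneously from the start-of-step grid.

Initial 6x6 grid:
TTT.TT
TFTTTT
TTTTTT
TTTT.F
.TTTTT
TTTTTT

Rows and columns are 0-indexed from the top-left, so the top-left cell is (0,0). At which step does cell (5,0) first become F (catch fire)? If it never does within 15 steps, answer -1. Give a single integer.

Step 1: cell (5,0)='T' (+6 fires, +2 burnt)
Step 2: cell (5,0)='T' (+10 fires, +6 burnt)
Step 3: cell (5,0)='T' (+8 fires, +10 burnt)
Step 4: cell (5,0)='T' (+5 fires, +8 burnt)
Step 5: cell (5,0)='F' (+2 fires, +5 burnt)
  -> target ignites at step 5
Step 6: cell (5,0)='.' (+0 fires, +2 burnt)
  fire out at step 6

5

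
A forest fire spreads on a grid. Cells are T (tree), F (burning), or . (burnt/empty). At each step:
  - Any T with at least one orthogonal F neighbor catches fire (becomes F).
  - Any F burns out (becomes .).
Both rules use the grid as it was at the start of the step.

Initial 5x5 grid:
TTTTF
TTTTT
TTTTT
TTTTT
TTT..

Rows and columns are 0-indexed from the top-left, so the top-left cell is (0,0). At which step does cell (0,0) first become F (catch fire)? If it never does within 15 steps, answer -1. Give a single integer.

Step 1: cell (0,0)='T' (+2 fires, +1 burnt)
Step 2: cell (0,0)='T' (+3 fires, +2 burnt)
Step 3: cell (0,0)='T' (+4 fires, +3 burnt)
Step 4: cell (0,0)='F' (+4 fires, +4 burnt)
  -> target ignites at step 4
Step 5: cell (0,0)='.' (+3 fires, +4 burnt)
Step 6: cell (0,0)='.' (+3 fires, +3 burnt)
Step 7: cell (0,0)='.' (+2 fires, +3 burnt)
Step 8: cell (0,0)='.' (+1 fires, +2 burnt)
Step 9: cell (0,0)='.' (+0 fires, +1 burnt)
  fire out at step 9

4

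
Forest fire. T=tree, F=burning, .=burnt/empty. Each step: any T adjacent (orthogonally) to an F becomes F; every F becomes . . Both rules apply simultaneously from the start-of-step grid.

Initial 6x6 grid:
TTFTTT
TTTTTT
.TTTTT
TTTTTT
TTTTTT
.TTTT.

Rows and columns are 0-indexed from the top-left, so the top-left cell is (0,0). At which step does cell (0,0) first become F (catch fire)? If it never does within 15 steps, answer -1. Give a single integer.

Step 1: cell (0,0)='T' (+3 fires, +1 burnt)
Step 2: cell (0,0)='F' (+5 fires, +3 burnt)
  -> target ignites at step 2
Step 3: cell (0,0)='.' (+6 fires, +5 burnt)
Step 4: cell (0,0)='.' (+5 fires, +6 burnt)
Step 5: cell (0,0)='.' (+6 fires, +5 burnt)
Step 6: cell (0,0)='.' (+5 fires, +6 burnt)
Step 7: cell (0,0)='.' (+2 fires, +5 burnt)
Step 8: cell (0,0)='.' (+0 fires, +2 burnt)
  fire out at step 8

2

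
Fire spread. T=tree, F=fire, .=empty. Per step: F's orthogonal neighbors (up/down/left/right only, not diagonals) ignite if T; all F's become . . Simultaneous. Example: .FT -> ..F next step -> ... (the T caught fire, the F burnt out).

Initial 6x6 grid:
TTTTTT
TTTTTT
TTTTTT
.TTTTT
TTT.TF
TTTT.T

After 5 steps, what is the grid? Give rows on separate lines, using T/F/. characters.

Step 1: 3 trees catch fire, 1 burn out
  TTTTTT
  TTTTTT
  TTTTTT
  .TTTTF
  TTT.F.
  TTTT.F
Step 2: 2 trees catch fire, 3 burn out
  TTTTTT
  TTTTTT
  TTTTTF
  .TTTF.
  TTT...
  TTTT..
Step 3: 3 trees catch fire, 2 burn out
  TTTTTT
  TTTTTF
  TTTTF.
  .TTF..
  TTT...
  TTTT..
Step 4: 4 trees catch fire, 3 burn out
  TTTTTF
  TTTTF.
  TTTF..
  .TF...
  TTT...
  TTTT..
Step 5: 5 trees catch fire, 4 burn out
  TTTTF.
  TTTF..
  TTF...
  .F....
  TTF...
  TTTT..

TTTTF.
TTTF..
TTF...
.F....
TTF...
TTTT..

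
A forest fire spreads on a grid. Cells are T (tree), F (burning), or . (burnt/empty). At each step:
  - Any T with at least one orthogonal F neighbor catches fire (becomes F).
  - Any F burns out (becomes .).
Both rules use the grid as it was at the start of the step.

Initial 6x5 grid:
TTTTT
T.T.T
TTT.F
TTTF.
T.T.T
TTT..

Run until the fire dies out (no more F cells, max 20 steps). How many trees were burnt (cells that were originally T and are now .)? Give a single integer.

Answer: 19

Derivation:
Step 1: +2 fires, +2 burnt (F count now 2)
Step 2: +4 fires, +2 burnt (F count now 4)
Step 3: +5 fires, +4 burnt (F count now 5)
Step 4: +4 fires, +5 burnt (F count now 4)
Step 5: +3 fires, +4 burnt (F count now 3)
Step 6: +1 fires, +3 burnt (F count now 1)
Step 7: +0 fires, +1 burnt (F count now 0)
Fire out after step 7
Initially T: 20, now '.': 29
Total burnt (originally-T cells now '.'): 19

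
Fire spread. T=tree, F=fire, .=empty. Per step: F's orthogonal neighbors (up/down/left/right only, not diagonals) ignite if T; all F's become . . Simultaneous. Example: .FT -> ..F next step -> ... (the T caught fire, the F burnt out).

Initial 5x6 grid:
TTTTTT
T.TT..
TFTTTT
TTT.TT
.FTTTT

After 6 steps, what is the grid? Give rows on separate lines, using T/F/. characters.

Step 1: 4 trees catch fire, 2 burn out
  TTTTTT
  T.TT..
  F.FTTT
  TFT.TT
  ..FTTT
Step 2: 6 trees catch fire, 4 burn out
  TTTTTT
  F.FT..
  ...FTT
  F.F.TT
  ...FTT
Step 3: 5 trees catch fire, 6 burn out
  FTFTTT
  ...F..
  ....FT
  ....TT
  ....FT
Step 4: 5 trees catch fire, 5 burn out
  .F.FTT
  ......
  .....F
  ....FT
  .....F
Step 5: 2 trees catch fire, 5 burn out
  ....FT
  ......
  ......
  .....F
  ......
Step 6: 1 trees catch fire, 2 burn out
  .....F
  ......
  ......
  ......
  ......

.....F
......
......
......
......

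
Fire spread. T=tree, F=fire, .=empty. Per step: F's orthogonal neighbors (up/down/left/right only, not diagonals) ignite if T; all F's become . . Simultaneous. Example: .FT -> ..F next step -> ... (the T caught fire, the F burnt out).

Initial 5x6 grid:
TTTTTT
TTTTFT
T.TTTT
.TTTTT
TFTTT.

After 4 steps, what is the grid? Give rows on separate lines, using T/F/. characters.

Step 1: 7 trees catch fire, 2 burn out
  TTTTFT
  TTTF.F
  T.TTFT
  .FTTTT
  F.FTT.
Step 2: 8 trees catch fire, 7 burn out
  TTTF.F
  TTF...
  T.TF.F
  ..FTFT
  ...FT.
Step 3: 6 trees catch fire, 8 burn out
  TTF...
  TF....
  T.F...
  ...F.F
  ....F.
Step 4: 2 trees catch fire, 6 burn out
  TF....
  F.....
  T.....
  ......
  ......

TF....
F.....
T.....
......
......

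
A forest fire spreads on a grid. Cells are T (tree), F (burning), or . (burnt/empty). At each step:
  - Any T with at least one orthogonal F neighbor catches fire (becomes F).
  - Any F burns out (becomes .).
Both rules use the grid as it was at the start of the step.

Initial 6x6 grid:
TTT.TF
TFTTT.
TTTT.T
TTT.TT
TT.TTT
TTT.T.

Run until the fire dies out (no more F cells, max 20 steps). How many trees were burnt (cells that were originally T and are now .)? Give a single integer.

Step 1: +5 fires, +2 burnt (F count now 5)
Step 2: +7 fires, +5 burnt (F count now 7)
Step 3: +4 fires, +7 burnt (F count now 4)
Step 4: +2 fires, +4 burnt (F count now 2)
Step 5: +2 fires, +2 burnt (F count now 2)
Step 6: +0 fires, +2 burnt (F count now 0)
Fire out after step 6
Initially T: 27, now '.': 29
Total burnt (originally-T cells now '.'): 20

Answer: 20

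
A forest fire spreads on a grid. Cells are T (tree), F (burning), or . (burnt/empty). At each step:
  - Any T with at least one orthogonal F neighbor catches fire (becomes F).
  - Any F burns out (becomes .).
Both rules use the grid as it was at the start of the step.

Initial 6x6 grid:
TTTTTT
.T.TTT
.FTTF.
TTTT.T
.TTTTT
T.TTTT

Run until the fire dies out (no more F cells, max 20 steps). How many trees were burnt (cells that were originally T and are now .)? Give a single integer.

Step 1: +5 fires, +2 burnt (F count now 5)
Step 2: +8 fires, +5 burnt (F count now 8)
Step 3: +6 fires, +8 burnt (F count now 6)
Step 4: +3 fires, +6 burnt (F count now 3)
Step 5: +2 fires, +3 burnt (F count now 2)
Step 6: +2 fires, +2 burnt (F count now 2)
Step 7: +0 fires, +2 burnt (F count now 0)
Fire out after step 7
Initially T: 27, now '.': 35
Total burnt (originally-T cells now '.'): 26

Answer: 26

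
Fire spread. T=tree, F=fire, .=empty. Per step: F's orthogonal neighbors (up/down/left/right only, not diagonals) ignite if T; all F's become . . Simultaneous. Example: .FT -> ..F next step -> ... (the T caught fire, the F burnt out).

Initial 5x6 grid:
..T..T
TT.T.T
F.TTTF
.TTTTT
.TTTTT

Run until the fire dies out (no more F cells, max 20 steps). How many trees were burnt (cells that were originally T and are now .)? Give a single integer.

Answer: 18

Derivation:
Step 1: +4 fires, +2 burnt (F count now 4)
Step 2: +5 fires, +4 burnt (F count now 5)
Step 3: +4 fires, +5 burnt (F count now 4)
Step 4: +2 fires, +4 burnt (F count now 2)
Step 5: +2 fires, +2 burnt (F count now 2)
Step 6: +1 fires, +2 burnt (F count now 1)
Step 7: +0 fires, +1 burnt (F count now 0)
Fire out after step 7
Initially T: 19, now '.': 29
Total burnt (originally-T cells now '.'): 18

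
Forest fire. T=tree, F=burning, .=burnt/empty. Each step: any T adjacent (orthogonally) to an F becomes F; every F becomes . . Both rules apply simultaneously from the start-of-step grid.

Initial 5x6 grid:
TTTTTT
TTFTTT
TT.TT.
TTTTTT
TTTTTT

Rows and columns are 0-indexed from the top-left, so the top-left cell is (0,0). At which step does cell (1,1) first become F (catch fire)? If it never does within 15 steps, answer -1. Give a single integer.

Step 1: cell (1,1)='F' (+3 fires, +1 burnt)
  -> target ignites at step 1
Step 2: cell (1,1)='.' (+6 fires, +3 burnt)
Step 3: cell (1,1)='.' (+7 fires, +6 burnt)
Step 4: cell (1,1)='.' (+6 fires, +7 burnt)
Step 5: cell (1,1)='.' (+4 fires, +6 burnt)
Step 6: cell (1,1)='.' (+1 fires, +4 burnt)
Step 7: cell (1,1)='.' (+0 fires, +1 burnt)
  fire out at step 7

1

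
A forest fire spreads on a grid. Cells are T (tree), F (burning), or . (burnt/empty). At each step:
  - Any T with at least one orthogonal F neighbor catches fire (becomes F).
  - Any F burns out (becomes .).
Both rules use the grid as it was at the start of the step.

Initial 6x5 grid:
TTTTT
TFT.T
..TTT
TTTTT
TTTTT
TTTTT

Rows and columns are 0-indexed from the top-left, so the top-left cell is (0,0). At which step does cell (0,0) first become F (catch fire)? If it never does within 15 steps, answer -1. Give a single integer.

Step 1: cell (0,0)='T' (+3 fires, +1 burnt)
Step 2: cell (0,0)='F' (+3 fires, +3 burnt)
  -> target ignites at step 2
Step 3: cell (0,0)='.' (+3 fires, +3 burnt)
Step 4: cell (0,0)='.' (+5 fires, +3 burnt)
Step 5: cell (0,0)='.' (+6 fires, +5 burnt)
Step 6: cell (0,0)='.' (+4 fires, +6 burnt)
Step 7: cell (0,0)='.' (+2 fires, +4 burnt)
Step 8: cell (0,0)='.' (+0 fires, +2 burnt)
  fire out at step 8

2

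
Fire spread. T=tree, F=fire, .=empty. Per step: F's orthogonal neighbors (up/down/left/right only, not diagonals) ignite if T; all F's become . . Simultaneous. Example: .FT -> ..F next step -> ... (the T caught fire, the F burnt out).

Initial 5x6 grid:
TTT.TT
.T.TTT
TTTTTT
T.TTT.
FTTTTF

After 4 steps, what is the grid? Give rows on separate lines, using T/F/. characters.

Step 1: 3 trees catch fire, 2 burn out
  TTT.TT
  .T.TTT
  TTTTTT
  F.TTT.
  .FTTF.
Step 2: 4 trees catch fire, 3 burn out
  TTT.TT
  .T.TTT
  FTTTTT
  ..TTF.
  ..FF..
Step 3: 4 trees catch fire, 4 burn out
  TTT.TT
  .T.TTT
  .FTTFT
  ..FF..
  ......
Step 4: 5 trees catch fire, 4 burn out
  TTT.TT
  .F.TFT
  ..FF.F
  ......
  ......

TTT.TT
.F.TFT
..FF.F
......
......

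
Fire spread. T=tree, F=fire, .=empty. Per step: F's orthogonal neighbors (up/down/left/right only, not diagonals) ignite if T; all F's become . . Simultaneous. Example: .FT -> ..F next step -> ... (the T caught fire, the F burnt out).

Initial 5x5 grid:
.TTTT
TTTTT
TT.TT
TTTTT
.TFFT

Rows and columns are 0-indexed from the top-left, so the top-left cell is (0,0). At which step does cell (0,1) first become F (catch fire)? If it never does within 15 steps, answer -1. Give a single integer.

Step 1: cell (0,1)='T' (+4 fires, +2 burnt)
Step 2: cell (0,1)='T' (+3 fires, +4 burnt)
Step 3: cell (0,1)='T' (+4 fires, +3 burnt)
Step 4: cell (0,1)='T' (+5 fires, +4 burnt)
Step 5: cell (0,1)='F' (+4 fires, +5 burnt)
  -> target ignites at step 5
Step 6: cell (0,1)='.' (+0 fires, +4 burnt)
  fire out at step 6

5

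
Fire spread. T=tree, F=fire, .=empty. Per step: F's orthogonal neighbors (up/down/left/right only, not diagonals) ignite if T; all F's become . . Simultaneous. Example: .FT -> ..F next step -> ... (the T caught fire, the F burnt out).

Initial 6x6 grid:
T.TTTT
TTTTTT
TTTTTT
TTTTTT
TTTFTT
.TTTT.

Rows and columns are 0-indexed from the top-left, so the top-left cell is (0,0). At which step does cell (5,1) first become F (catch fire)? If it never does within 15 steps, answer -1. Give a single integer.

Step 1: cell (5,1)='T' (+4 fires, +1 burnt)
Step 2: cell (5,1)='T' (+7 fires, +4 burnt)
Step 3: cell (5,1)='F' (+7 fires, +7 burnt)
  -> target ignites at step 3
Step 4: cell (5,1)='.' (+6 fires, +7 burnt)
Step 5: cell (5,1)='.' (+5 fires, +6 burnt)
Step 6: cell (5,1)='.' (+2 fires, +5 burnt)
Step 7: cell (5,1)='.' (+1 fires, +2 burnt)
Step 8: cell (5,1)='.' (+0 fires, +1 burnt)
  fire out at step 8

3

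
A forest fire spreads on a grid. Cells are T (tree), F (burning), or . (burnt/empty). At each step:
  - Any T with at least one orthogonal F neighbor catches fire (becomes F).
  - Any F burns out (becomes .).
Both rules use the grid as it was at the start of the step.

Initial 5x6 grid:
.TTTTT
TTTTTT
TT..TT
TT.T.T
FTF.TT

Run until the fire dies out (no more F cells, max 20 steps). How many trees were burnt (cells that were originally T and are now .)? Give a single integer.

Answer: 21

Derivation:
Step 1: +2 fires, +2 burnt (F count now 2)
Step 2: +2 fires, +2 burnt (F count now 2)
Step 3: +2 fires, +2 burnt (F count now 2)
Step 4: +1 fires, +2 burnt (F count now 1)
Step 5: +2 fires, +1 burnt (F count now 2)
Step 6: +2 fires, +2 burnt (F count now 2)
Step 7: +2 fires, +2 burnt (F count now 2)
Step 8: +3 fires, +2 burnt (F count now 3)
Step 9: +2 fires, +3 burnt (F count now 2)
Step 10: +1 fires, +2 burnt (F count now 1)
Step 11: +1 fires, +1 burnt (F count now 1)
Step 12: +1 fires, +1 burnt (F count now 1)
Step 13: +0 fires, +1 burnt (F count now 0)
Fire out after step 13
Initially T: 22, now '.': 29
Total burnt (originally-T cells now '.'): 21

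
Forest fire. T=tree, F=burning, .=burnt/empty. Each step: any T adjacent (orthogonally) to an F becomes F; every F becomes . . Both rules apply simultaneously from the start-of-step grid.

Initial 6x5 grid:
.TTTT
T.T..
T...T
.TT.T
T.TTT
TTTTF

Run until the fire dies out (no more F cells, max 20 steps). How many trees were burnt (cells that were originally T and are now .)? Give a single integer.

Step 1: +2 fires, +1 burnt (F count now 2)
Step 2: +3 fires, +2 burnt (F count now 3)
Step 3: +3 fires, +3 burnt (F count now 3)
Step 4: +2 fires, +3 burnt (F count now 2)
Step 5: +2 fires, +2 burnt (F count now 2)
Step 6: +0 fires, +2 burnt (F count now 0)
Fire out after step 6
Initially T: 19, now '.': 23
Total burnt (originally-T cells now '.'): 12

Answer: 12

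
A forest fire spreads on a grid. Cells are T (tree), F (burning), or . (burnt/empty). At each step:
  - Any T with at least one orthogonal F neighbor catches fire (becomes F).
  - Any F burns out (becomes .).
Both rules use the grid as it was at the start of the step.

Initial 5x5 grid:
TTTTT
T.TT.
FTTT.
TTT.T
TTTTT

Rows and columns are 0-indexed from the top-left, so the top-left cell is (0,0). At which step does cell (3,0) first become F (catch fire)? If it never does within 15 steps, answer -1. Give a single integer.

Step 1: cell (3,0)='F' (+3 fires, +1 burnt)
  -> target ignites at step 1
Step 2: cell (3,0)='.' (+4 fires, +3 burnt)
Step 3: cell (3,0)='.' (+5 fires, +4 burnt)
Step 4: cell (3,0)='.' (+3 fires, +5 burnt)
Step 5: cell (3,0)='.' (+2 fires, +3 burnt)
Step 6: cell (3,0)='.' (+2 fires, +2 burnt)
Step 7: cell (3,0)='.' (+1 fires, +2 burnt)
Step 8: cell (3,0)='.' (+0 fires, +1 burnt)
  fire out at step 8

1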